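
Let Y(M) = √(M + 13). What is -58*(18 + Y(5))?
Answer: -1044 - 174*√2 ≈ -1290.1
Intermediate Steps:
Y(M) = √(13 + M)
-58*(18 + Y(5)) = -58*(18 + √(13 + 5)) = -58*(18 + √18) = -58*(18 + 3*√2) = -1044 - 174*√2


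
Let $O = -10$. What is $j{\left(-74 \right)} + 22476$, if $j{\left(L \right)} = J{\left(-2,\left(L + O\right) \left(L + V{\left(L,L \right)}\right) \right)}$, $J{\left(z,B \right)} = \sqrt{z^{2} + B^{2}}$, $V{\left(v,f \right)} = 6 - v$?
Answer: $22476 + 2 \sqrt{63505} \approx 22980.0$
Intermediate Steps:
$J{\left(z,B \right)} = \sqrt{B^{2} + z^{2}}$
$j{\left(L \right)} = \sqrt{4 + \left(-60 + 6 L\right)^{2}}$ ($j{\left(L \right)} = \sqrt{\left(\left(L - 10\right) \left(L - \left(-6 + L\right)\right)\right)^{2} + \left(-2\right)^{2}} = \sqrt{\left(\left(-10 + L\right) 6\right)^{2} + 4} = \sqrt{\left(-60 + 6 L\right)^{2} + 4} = \sqrt{4 + \left(-60 + 6 L\right)^{2}}$)
$j{\left(-74 \right)} + 22476 = 2 \sqrt{901 - -13320 + 9 \left(-74\right)^{2}} + 22476 = 2 \sqrt{901 + 13320 + 9 \cdot 5476} + 22476 = 2 \sqrt{901 + 13320 + 49284} + 22476 = 2 \sqrt{63505} + 22476 = 22476 + 2 \sqrt{63505}$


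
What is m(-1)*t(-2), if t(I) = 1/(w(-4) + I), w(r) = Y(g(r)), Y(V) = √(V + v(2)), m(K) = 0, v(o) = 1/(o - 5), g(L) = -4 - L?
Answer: 0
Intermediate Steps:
v(o) = 1/(-5 + o)
Y(V) = √(-⅓ + V) (Y(V) = √(V + 1/(-5 + 2)) = √(V + 1/(-3)) = √(V - ⅓) = √(-⅓ + V))
w(r) = √(-39 - 9*r)/3 (w(r) = √(-3 + 9*(-4 - r))/3 = √(-3 + (-36 - 9*r))/3 = √(-39 - 9*r)/3)
t(I) = 1/(I + I*√3/3) (t(I) = 1/(√(-39 - 9*(-4))/3 + I) = 1/(√(-39 + 36)/3 + I) = 1/(√(-3)/3 + I) = 1/((I*√3)/3 + I) = 1/(I*√3/3 + I) = 1/(I + I*√3/3))
m(-1)*t(-2) = 0*(3/(3*(-2) + I*√3)) = 0*(3/(-6 + I*√3)) = 0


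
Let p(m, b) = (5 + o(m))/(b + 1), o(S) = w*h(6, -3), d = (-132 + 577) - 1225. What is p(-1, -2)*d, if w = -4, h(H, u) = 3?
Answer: -5460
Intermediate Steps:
d = -780 (d = 445 - 1225 = -780)
o(S) = -12 (o(S) = -4*3 = -12)
p(m, b) = -7/(1 + b) (p(m, b) = (5 - 12)/(b + 1) = -7/(1 + b))
p(-1, -2)*d = -7/(1 - 2)*(-780) = -7/(-1)*(-780) = -7*(-1)*(-780) = 7*(-780) = -5460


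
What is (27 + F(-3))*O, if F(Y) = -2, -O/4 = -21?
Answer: 2100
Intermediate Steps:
O = 84 (O = -4*(-21) = 84)
(27 + F(-3))*O = (27 - 2)*84 = 25*84 = 2100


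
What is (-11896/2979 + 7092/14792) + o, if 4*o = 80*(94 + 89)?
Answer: 40281102079/11016342 ≈ 3656.5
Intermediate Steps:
o = 3660 (o = (80*(94 + 89))/4 = (80*183)/4 = (1/4)*14640 = 3660)
(-11896/2979 + 7092/14792) + o = (-11896/2979 + 7092/14792) + 3660 = (-11896*1/2979 + 7092*(1/14792)) + 3660 = (-11896/2979 + 1773/3698) + 3660 = -38709641/11016342 + 3660 = 40281102079/11016342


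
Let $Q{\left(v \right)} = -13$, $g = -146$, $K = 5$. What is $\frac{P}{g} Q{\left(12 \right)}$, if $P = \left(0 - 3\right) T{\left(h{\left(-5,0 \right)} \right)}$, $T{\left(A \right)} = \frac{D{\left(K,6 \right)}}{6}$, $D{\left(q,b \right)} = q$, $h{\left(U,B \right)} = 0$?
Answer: $- \frac{65}{292} \approx -0.2226$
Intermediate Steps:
$T{\left(A \right)} = \frac{5}{6}$
$P = - \frac{5}{2}$ ($P = \left(0 - 3\right) \frac{5}{6} = \left(-3\right) \frac{5}{6} = - \frac{5}{2} \approx -2.5$)
$\frac{P}{g} Q{\left(12 \right)} = \frac{1}{-146} \left(- \frac{5}{2}\right) \left(-13\right) = \left(- \frac{1}{146}\right) \left(- \frac{5}{2}\right) \left(-13\right) = \frac{5}{292} \left(-13\right) = - \frac{65}{292}$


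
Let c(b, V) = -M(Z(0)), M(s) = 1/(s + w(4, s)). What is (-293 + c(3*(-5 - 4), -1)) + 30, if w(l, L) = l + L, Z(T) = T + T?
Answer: -1053/4 ≈ -263.25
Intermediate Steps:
Z(T) = 2*T
w(l, L) = L + l
M(s) = 1/(4 + 2*s) (M(s) = 1/(s + (s + 4)) = 1/(s + (4 + s)) = 1/(4 + 2*s))
c(b, V) = -¼ (c(b, V) = -1/(2*(2 + 2*0)) = -1/(2*(2 + 0)) = -1/(2*2) = -1*¼ = -¼)
(-293 + c(3*(-5 - 4), -1)) + 30 = (-293 - ¼) + 30 = -1173/4 + 30 = -1053/4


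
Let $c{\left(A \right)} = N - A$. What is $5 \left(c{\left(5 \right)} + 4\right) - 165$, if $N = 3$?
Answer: $-155$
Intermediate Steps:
$c{\left(A \right)} = 3 - A$
$5 \left(c{\left(5 \right)} + 4\right) - 165 = 5 \left(\left(3 - 5\right) + 4\right) - 165 = 5 \left(-2 + 4\right) - 165 = 5 \cdot 2 - 165 = 10 - 165 = -155$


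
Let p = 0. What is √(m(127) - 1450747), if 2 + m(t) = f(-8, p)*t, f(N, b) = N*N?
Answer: I*√1442621 ≈ 1201.1*I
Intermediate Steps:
f(N, b) = N²
m(t) = -2 + 64*t (m(t) = -2 + (-8)²*t = -2 + 64*t)
√(m(127) - 1450747) = √((-2 + 64*127) - 1450747) = √((-2 + 8128) - 1450747) = √(8126 - 1450747) = √(-1442621) = I*√1442621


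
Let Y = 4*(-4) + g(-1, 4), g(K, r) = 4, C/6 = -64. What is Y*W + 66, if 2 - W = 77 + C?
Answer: -3642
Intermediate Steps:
C = -384 (C = 6*(-64) = -384)
W = 309 (W = 2 - (77 - 384) = 2 - 1*(-307) = 2 + 307 = 309)
Y = -12 (Y = 4*(-4) + 4 = -16 + 4 = -12)
Y*W + 66 = -12*309 + 66 = -3708 + 66 = -3642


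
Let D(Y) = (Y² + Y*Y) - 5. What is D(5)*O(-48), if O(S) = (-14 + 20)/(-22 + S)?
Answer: -27/7 ≈ -3.8571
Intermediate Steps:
O(S) = 6/(-22 + S)
D(Y) = -5 + 2*Y² (D(Y) = (Y² + Y²) - 5 = 2*Y² - 5 = -5 + 2*Y²)
D(5)*O(-48) = (-5 + 2*5²)*(6/(-22 - 48)) = (-5 + 2*25)*(6/(-70)) = (-5 + 50)*(6*(-1/70)) = 45*(-3/35) = -27/7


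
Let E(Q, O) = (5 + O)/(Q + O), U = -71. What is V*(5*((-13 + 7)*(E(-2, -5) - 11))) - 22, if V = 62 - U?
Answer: 43868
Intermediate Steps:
E(Q, O) = (5 + O)/(O + Q)
V = 133 (V = 62 - 1*(-71) = 62 + 71 = 133)
V*(5*((-13 + 7)*(E(-2, -5) - 11))) - 22 = 133*(5*((-13 + 7)*((5 - 5)/(-5 - 2) - 11))) - 22 = 133*(5*(-6*(0/(-7) - 11))) - 22 = 133*(5*(-6*(-1/7*0 - 11))) - 22 = 133*(5*(-6*(0 - 11))) - 22 = 133*(5*(-6*(-11))) - 22 = 133*(5*66) - 22 = 133*330 - 22 = 43890 - 22 = 43868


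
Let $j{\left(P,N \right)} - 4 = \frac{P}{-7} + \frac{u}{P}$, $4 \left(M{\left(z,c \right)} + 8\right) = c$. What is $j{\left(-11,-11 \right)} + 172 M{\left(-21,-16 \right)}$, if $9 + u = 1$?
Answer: $- \frac{158443}{77} \approx -2057.7$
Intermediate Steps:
$u = -8$ ($u = -9 + 1 = -8$)
$M{\left(z,c \right)} = -8 + \frac{c}{4}$
$j{\left(P,N \right)} = 4 - \frac{8}{P} - \frac{P}{7}$ ($j{\left(P,N \right)} = 4 + \left(\frac{P}{-7} - \frac{8}{P}\right) = 4 + \left(P \left(- \frac{1}{7}\right) - \frac{8}{P}\right) = 4 - \left(\frac{8}{P} + \frac{P}{7}\right) = 4 - \frac{8}{P} - \frac{P}{7}$)
$j{\left(-11,-11 \right)} + 172 M{\left(-21,-16 \right)} = \left(4 - \frac{8}{-11} - - \frac{11}{7}\right) + 172 \left(-8 + \frac{1}{4} \left(-16\right)\right) = \left(4 - - \frac{8}{11} + \frac{11}{7}\right) + 172 \left(-8 - 4\right) = \left(4 + \frac{8}{11} + \frac{11}{7}\right) + 172 \left(-12\right) = \frac{485}{77} - 2064 = - \frac{158443}{77}$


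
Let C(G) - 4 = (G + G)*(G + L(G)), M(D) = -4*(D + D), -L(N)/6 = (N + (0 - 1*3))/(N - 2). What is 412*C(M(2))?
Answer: 888272/3 ≈ 2.9609e+5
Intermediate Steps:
L(N) = -6*(-3 + N)/(-2 + N) (L(N) = -6*(N + (0 - 1*3))/(N - 2) = -6*(N + (0 - 3))/(-2 + N) = -6*(N - 3)/(-2 + N) = -6*(-3 + N)/(-2 + N))
M(D) = -8*D
C(G) = 4 + 2*G*(G + 6*(3 - G)/(-2 + G)) (C(G) = 4 + (G + G)*(G + 6*(3 - G)/(-2 + G)) = 4 + (2*G)*(G + 6*(3 - G)/(-2 + G)) = 4 + 2*G*(G + 6*(3 - G)/(-2 + G)))
412*C(M(2)) = 412*(2*(-4 + (-8*2)³ - 8*(-8*2)² + 20*(-8*2))/(-2 - 8*2)) = 412*(2*(-4 + (-16)³ - 8*(-16)² + 20*(-16))/(-2 - 16)) = 412*(2*(-4 - 4096 - 8*256 - 320)/(-18)) = 412*(2*(-1/18)*(-4 - 4096 - 2048 - 320)) = 412*(2*(-1/18)*(-6468)) = 412*(2156/3) = 888272/3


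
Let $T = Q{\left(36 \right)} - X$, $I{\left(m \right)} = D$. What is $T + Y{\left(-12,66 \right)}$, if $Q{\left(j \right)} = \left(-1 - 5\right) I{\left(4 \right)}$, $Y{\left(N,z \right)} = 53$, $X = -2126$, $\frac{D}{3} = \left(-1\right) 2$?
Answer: $2215$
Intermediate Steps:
$D = -6$ ($D = 3 \left(\left(-1\right) 2\right) = 3 \left(-2\right) = -6$)
$I{\left(m \right)} = -6$
$Q{\left(j \right)} = 36$ ($Q{\left(j \right)} = \left(-1 - 5\right) \left(-6\right) = \left(-6\right) \left(-6\right) = 36$)
$T = 2162$ ($T = 36 - -2126 = 36 + 2126 = 2162$)
$T + Y{\left(-12,66 \right)} = 2162 + 53 = 2215$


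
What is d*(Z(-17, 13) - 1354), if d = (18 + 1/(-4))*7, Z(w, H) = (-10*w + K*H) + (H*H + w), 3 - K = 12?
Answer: -571053/4 ≈ -1.4276e+5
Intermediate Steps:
K = -9 (K = 3 - 1*12 = 3 - 12 = -9)
Z(w, H) = H² - 9*H - 9*w (Z(w, H) = (-10*w - 9*H) + (H*H + w) = (-10*w - 9*H) + (H² + w) = (-10*w - 9*H) + (w + H²) = H² - 9*H - 9*w)
d = 497/4 (d = (18 + 1*(-¼))*7 = (18 - ¼)*7 = (71/4)*7 = 497/4 ≈ 124.25)
d*(Z(-17, 13) - 1354) = 497*((13² - 9*13 - 9*(-17)) - 1354)/4 = 497*((169 - 117 + 153) - 1354)/4 = 497*(205 - 1354)/4 = (497/4)*(-1149) = -571053/4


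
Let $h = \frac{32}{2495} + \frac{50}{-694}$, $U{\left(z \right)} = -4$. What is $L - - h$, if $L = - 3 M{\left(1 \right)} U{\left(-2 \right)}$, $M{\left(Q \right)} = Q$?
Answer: $\frac{10337909}{865765} \approx 11.941$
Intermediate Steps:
$h = - \frac{51271}{865765}$ ($h = 32 \cdot \frac{1}{2495} + 50 \left(- \frac{1}{694}\right) = \frac{32}{2495} - \frac{25}{347} = - \frac{51271}{865765} \approx -0.05922$)
$L = 12$ ($L = \left(-3\right) 1 \left(-4\right) = \left(-3\right) \left(-4\right) = 12$)
$L - - h = 12 - \left(-1\right) \left(- \frac{51271}{865765}\right) = 12 - \frac{51271}{865765} = \frac{10337909}{865765}$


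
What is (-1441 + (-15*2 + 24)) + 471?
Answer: -976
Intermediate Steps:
(-1441 + (-15*2 + 24)) + 471 = (-1441 + (-30 + 24)) + 471 = (-1441 - 6) + 471 = -1447 + 471 = -976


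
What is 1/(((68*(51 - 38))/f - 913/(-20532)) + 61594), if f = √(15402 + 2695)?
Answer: 27641327616303252/1702541142951875816849 - 21921277248*√18097/1702541142951875816849 ≈ 1.6234e-5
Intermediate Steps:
f = √18097 ≈ 134.53
1/(((68*(51 - 38))/f - 913/(-20532)) + 61594) = 1/(((68*(51 - 38))/(√18097) - 913/(-20532)) + 61594) = 1/(((68*13)*(√18097/18097) - 913*(-1/20532)) + 61594) = 1/((884*(√18097/18097) + 913/20532) + 61594) = 1/((884*√18097/18097 + 913/20532) + 61594) = 1/((913/20532 + 884*√18097/18097) + 61594) = 1/(1264648921/20532 + 884*√18097/18097)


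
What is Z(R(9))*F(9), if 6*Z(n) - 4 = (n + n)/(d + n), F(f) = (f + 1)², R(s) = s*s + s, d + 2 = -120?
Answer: -325/12 ≈ -27.083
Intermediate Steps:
d = -122 (d = -2 - 120 = -122)
R(s) = s + s² (R(s) = s² + s = s + s²)
F(f) = (1 + f)²
Z(n) = ⅔ + n/(3*(-122 + n)) (Z(n) = ⅔ + ((n + n)/(-122 + n))/6 = ⅔ + ((2*n)/(-122 + n))/6 = ⅔ + (2*n/(-122 + n))/6 = ⅔ + n/(3*(-122 + n)))
Z(R(9))*F(9) = ((-244/3 + 9*(1 + 9))/(-122 + 9*(1 + 9)))*(1 + 9)² = ((-244/3 + 9*10)/(-122 + 9*10))*10² = ((-244/3 + 90)/(-122 + 90))*100 = ((26/3)/(-32))*100 = -1/32*26/3*100 = -13/48*100 = -325/12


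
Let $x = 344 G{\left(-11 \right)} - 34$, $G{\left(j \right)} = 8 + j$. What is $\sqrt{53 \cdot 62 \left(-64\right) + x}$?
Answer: $i \sqrt{211370} \approx 459.75 i$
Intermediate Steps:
$x = -1066$ ($x = 344 \left(8 - 11\right) - 34 = 344 \left(-3\right) - 34 = -1032 - 34 = -1066$)
$\sqrt{53 \cdot 62 \left(-64\right) + x} = \sqrt{53 \cdot 62 \left(-64\right) - 1066} = \sqrt{3286 \left(-64\right) - 1066} = \sqrt{-210304 - 1066} = \sqrt{-211370} = i \sqrt{211370}$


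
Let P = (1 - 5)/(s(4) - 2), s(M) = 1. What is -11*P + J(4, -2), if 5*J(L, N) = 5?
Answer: -43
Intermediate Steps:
J(L, N) = 1 (J(L, N) = (⅕)*5 = 1)
P = 4 (P = (1 - 5)/(1 - 2) = -4/(-1) = -4*(-1) = 4)
-11*P + J(4, -2) = -11*4 + 1 = -44 + 1 = -43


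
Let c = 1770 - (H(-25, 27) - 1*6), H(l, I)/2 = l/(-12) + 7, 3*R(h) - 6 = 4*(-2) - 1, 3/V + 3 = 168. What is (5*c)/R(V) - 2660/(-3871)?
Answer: -29160175/3318 ≈ -8788.5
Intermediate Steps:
V = 1/55 (V = 3/(-3 + 168) = 3/165 = 3*(1/165) = 1/55 ≈ 0.018182)
R(h) = -1 (R(h) = 2 + (4*(-2) - 1)/3 = 2 + (-8 - 1)/3 = 2 + (⅓)*(-9) = 2 - 3 = -1)
H(l, I) = 14 - l/6 (H(l, I) = 2*(l/(-12) + 7) = 2*(l*(-1/12) + 7) = 2*(-l/12 + 7) = 2*(7 - l/12) = 14 - l/6)
c = 10547/6 (c = 1770 - ((14 - ⅙*(-25)) - 1*6) = 1770 - ((14 + 25/6) - 6) = 1770 - (109/6 - 6) = 1770 - 1*73/6 = 1770 - 73/6 = 10547/6 ≈ 1757.8)
(5*c)/R(V) - 2660/(-3871) = (5*(10547/6))/(-1) - 2660/(-3871) = (52735/6)*(-1) - 2660*(-1/3871) = -52735/6 + 380/553 = -29160175/3318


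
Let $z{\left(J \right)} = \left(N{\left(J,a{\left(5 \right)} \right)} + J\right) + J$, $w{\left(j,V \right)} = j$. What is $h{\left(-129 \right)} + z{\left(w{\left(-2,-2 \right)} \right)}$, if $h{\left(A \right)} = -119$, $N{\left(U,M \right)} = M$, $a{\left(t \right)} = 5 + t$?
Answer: $-113$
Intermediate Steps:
$z{\left(J \right)} = 10 + 2 J$ ($z{\left(J \right)} = \left(\left(5 + 5\right) + J\right) + J = \left(10 + J\right) + J = 10 + 2 J$)
$h{\left(-129 \right)} + z{\left(w{\left(-2,-2 \right)} \right)} = -119 + \left(10 + 2 \left(-2\right)\right) = -119 + \left(10 - 4\right) = -119 + 6 = -113$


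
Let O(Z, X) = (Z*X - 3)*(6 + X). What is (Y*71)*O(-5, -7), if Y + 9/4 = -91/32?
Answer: 11573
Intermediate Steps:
O(Z, X) = (-3 + X*Z)*(6 + X) (O(Z, X) = (X*Z - 3)*(6 + X) = (-3 + X*Z)*(6 + X))
Y = -163/32 (Y = -9/4 - 91/32 = -163/32 ≈ -5.0938)
(Y*71)*O(-5, -7) = (-163/32*71)*(-18 - 3*(-7) - 5*(-7)² + 6*(-7)*(-5)) = -11573*(-18 + 21 - 5*49 + 210)/32 = -11573*(-18 + 21 - 245 + 210)/32 = -11573/32*(-32) = 11573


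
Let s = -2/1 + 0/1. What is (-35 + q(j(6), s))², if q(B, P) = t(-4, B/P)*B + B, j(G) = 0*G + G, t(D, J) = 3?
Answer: 121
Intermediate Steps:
s = -2 (s = -2*1 + 0*1 = -2 + 0 = -2)
j(G) = G (j(G) = 0 + G = G)
q(B, P) = 4*B (q(B, P) = 3*B + B = 4*B)
(-35 + q(j(6), s))² = (-35 + 4*6)² = (-35 + 24)² = (-11)² = 121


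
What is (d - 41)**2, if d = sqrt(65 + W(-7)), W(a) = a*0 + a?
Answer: (41 - sqrt(58))**2 ≈ 1114.5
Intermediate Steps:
W(a) = a (W(a) = 0 + a = a)
d = sqrt(58) (d = sqrt(65 - 7) = sqrt(58) ≈ 7.6158)
(d - 41)**2 = (sqrt(58) - 41)**2 = (-41 + sqrt(58))**2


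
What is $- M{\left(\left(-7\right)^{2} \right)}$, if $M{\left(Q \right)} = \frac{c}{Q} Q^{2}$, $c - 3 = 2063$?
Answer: $-101234$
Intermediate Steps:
$c = 2066$ ($c = 3 + 2063 = 2066$)
$M{\left(Q \right)} = 2066 Q$ ($M{\left(Q \right)} = \frac{2066}{Q} Q^{2} = 2066 Q$)
$- M{\left(\left(-7\right)^{2} \right)} = - 2066 \left(-7\right)^{2} = - 2066 \cdot 49 = \left(-1\right) 101234 = -101234$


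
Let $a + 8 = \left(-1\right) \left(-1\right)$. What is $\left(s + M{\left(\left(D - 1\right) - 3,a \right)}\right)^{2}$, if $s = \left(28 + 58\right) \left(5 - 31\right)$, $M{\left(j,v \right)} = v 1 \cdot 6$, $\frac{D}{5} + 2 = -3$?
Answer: $5189284$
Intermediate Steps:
$D = -25$ ($D = -10 + 5 \left(-3\right) = -10 - 15 = -25$)
$a = -7$ ($a = -8 - -1 = -8 + 1 = -7$)
$M{\left(j,v \right)} = 6 v$ ($M{\left(j,v \right)} = v 6 = 6 v$)
$s = -2236$ ($s = 86 \left(-26\right) = -2236$)
$\left(s + M{\left(\left(D - 1\right) - 3,a \right)}\right)^{2} = \left(-2236 + 6 \left(-7\right)\right)^{2} = \left(-2236 - 42\right)^{2} = \left(-2278\right)^{2} = 5189284$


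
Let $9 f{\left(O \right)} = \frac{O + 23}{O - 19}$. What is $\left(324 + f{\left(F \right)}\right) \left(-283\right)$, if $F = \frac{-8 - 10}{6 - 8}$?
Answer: $- \frac{4121612}{45} \approx -91591.0$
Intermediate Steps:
$F = 9$ ($F = - \frac{18}{-2} = \left(-18\right) \left(- \frac{1}{2}\right) = 9$)
$f{\left(O \right)} = \frac{23 + O}{9 \left(-19 + O\right)}$ ($f{\left(O \right)} = \frac{\left(O + 23\right) \frac{1}{O - 19}}{9} = \frac{\left(23 + O\right) \frac{1}{-19 + O}}{9} = \frac{\frac{1}{-19 + O} \left(23 + O\right)}{9} = \frac{23 + O}{9 \left(-19 + O\right)}$)
$\left(324 + f{\left(F \right)}\right) \left(-283\right) = \left(324 + \frac{23 + 9}{9 \left(-19 + 9\right)}\right) \left(-283\right) = \left(324 + \frac{1}{9} \frac{1}{-10} \cdot 32\right) \left(-283\right) = \left(324 + \frac{1}{9} \left(- \frac{1}{10}\right) 32\right) \left(-283\right) = \left(324 - \frac{16}{45}\right) \left(-283\right) = \frac{14564}{45} \left(-283\right) = - \frac{4121612}{45}$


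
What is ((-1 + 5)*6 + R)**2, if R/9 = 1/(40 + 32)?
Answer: 37249/64 ≈ 582.02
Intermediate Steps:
R = 1/8 (R = 9/(40 + 32) = 9/72 = 9*(1/72) = 1/8 ≈ 0.12500)
((-1 + 5)*6 + R)**2 = ((-1 + 5)*6 + 1/8)**2 = (4*6 + 1/8)**2 = (24 + 1/8)**2 = (193/8)**2 = 37249/64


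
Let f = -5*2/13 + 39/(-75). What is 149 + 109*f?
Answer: 2754/325 ≈ 8.4738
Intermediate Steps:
f = -419/325 (f = -10*1/13 + 39*(-1/75) = -10/13 - 13/25 = -419/325 ≈ -1.2892)
149 + 109*f = 149 + 109*(-419/325) = 149 - 45671/325 = 2754/325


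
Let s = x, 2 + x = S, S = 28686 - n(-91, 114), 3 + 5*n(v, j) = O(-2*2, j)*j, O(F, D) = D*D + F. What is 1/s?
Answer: -1/267533 ≈ -3.7379e-6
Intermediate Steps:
O(F, D) = F + D**2 (O(F, D) = D**2 + F = F + D**2)
n(v, j) = -3/5 + j*(-4 + j**2)/5 (n(v, j) = -3/5 + ((-2*2 + j**2)*j)/5 = -3/5 + ((-4 + j**2)*j)/5 = -3/5 + (j*(-4 + j**2))/5 = -3/5 + j*(-4 + j**2)/5)
S = -267531 (S = 28686 - (-3/5 + (1/5)*114*(-4 + 114**2)) = 28686 - (-3/5 + (1/5)*114*(-4 + 12996)) = 28686 - (-3/5 + (1/5)*114*12992) = 28686 - (-3/5 + 1481088/5) = 28686 - 1*296217 = 28686 - 296217 = -267531)
x = -267533 (x = -2 - 267531 = -267533)
s = -267533
1/s = 1/(-267533) = -1/267533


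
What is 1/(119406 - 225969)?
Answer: -1/106563 ≈ -9.3841e-6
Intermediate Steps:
1/(119406 - 225969) = 1/(-106563) = -1/106563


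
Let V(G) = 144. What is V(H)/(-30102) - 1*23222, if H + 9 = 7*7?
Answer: -116504798/5017 ≈ -23222.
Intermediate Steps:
H = 40 (H = -9 + 7*7 = -9 + 49 = 40)
V(H)/(-30102) - 1*23222 = 144/(-30102) - 1*23222 = 144*(-1/30102) - 23222 = -24/5017 - 23222 = -116504798/5017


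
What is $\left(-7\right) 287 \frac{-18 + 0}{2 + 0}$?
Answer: $18081$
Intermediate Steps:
$\left(-7\right) 287 \frac{-18 + 0}{2 + 0} = - 2009 \left(- \frac{18}{2}\right) = - 2009 \left(\left(-18\right) \frac{1}{2}\right) = \left(-2009\right) \left(-9\right) = 18081$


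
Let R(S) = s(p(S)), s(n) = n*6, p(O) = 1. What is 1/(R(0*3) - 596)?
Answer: -1/590 ≈ -0.0016949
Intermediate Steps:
s(n) = 6*n
R(S) = 6 (R(S) = 6*1 = 6)
1/(R(0*3) - 596) = 1/(6 - 596) = 1/(-590) = -1/590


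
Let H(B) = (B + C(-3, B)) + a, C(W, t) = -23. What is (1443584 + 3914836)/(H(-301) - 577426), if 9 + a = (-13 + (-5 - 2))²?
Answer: -595380/64151 ≈ -9.2809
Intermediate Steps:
a = 391 (a = -9 + (-13 + (-5 - 2))² = -9 + (-13 - 7)² = -9 + (-20)² = -9 + 400 = 391)
H(B) = 368 + B (H(B) = (B - 23) + 391 = (-23 + B) + 391 = 368 + B)
(1443584 + 3914836)/(H(-301) - 577426) = (1443584 + 3914836)/((368 - 301) - 577426) = 5358420/(67 - 577426) = 5358420/(-577359) = 5358420*(-1/577359) = -595380/64151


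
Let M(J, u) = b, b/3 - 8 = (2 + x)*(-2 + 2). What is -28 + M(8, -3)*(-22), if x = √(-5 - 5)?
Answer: -556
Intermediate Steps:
x = I*√10 (x = √(-10) = I*√10 ≈ 3.1623*I)
b = 24 (b = 24 + 3*((2 + I*√10)*(-2 + 2)) = 24 + 3*((2 + I*√10)*0) = 24 + 3*0 = 24 + 0 = 24)
M(J, u) = 24
-28 + M(8, -3)*(-22) = -28 + 24*(-22) = -28 - 528 = -556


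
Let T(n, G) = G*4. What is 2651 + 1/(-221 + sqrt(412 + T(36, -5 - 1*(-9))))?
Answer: 128342642/48413 - 2*sqrt(107)/48413 ≈ 2651.0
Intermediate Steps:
T(n, G) = 4*G
2651 + 1/(-221 + sqrt(412 + T(36, -5 - 1*(-9)))) = 2651 + 1/(-221 + sqrt(412 + 4*(-5 - 1*(-9)))) = 2651 + 1/(-221 + sqrt(412 + 4*(-5 + 9))) = 2651 + 1/(-221 + sqrt(412 + 4*4)) = 2651 + 1/(-221 + sqrt(412 + 16)) = 2651 + 1/(-221 + sqrt(428)) = 2651 + 1/(-221 + 2*sqrt(107))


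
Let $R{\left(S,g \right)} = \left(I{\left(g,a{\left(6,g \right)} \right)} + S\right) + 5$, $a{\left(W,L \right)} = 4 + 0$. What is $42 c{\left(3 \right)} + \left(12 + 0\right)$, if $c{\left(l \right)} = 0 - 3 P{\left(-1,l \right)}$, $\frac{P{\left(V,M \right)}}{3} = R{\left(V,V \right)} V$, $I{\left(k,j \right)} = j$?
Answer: $3036$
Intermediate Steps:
$a{\left(W,L \right)} = 4$
$R{\left(S,g \right)} = 9 + S$ ($R{\left(S,g \right)} = \left(4 + S\right) + 5 = 9 + S$)
$P{\left(V,M \right)} = 3 V \left(9 + V\right)$ ($P{\left(V,M \right)} = 3 \left(9 + V\right) V = 3 V \left(9 + V\right)$)
$c{\left(l \right)} = 72$ ($c{\left(l \right)} = 0 - 3 \cdot 3 \left(-1\right) \left(9 - 1\right) = 0 - 3 \cdot 3 \left(-1\right) 8 = 0 - -72 = 0 + 72 = 72$)
$42 c{\left(3 \right)} + \left(12 + 0\right) = 42 \cdot 72 + \left(12 + 0\right) = 3024 + 12 = 3036$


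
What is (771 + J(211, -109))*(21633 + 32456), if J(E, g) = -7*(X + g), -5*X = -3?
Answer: 413726761/5 ≈ 8.2745e+7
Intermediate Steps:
X = 3/5 (X = -1/5*(-3) = 3/5 ≈ 0.60000)
J(E, g) = -21/5 - 7*g (J(E, g) = -7*(3/5 + g) = -21/5 - 7*g)
(771 + J(211, -109))*(21633 + 32456) = (771 + (-21/5 - 7*(-109)))*(21633 + 32456) = (771 + (-21/5 + 763))*54089 = (771 + 3794/5)*54089 = (7649/5)*54089 = 413726761/5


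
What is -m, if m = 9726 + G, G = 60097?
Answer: -69823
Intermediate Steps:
m = 69823 (m = 9726 + 60097 = 69823)
-m = -1*69823 = -69823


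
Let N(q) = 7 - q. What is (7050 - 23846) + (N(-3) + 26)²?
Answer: -15500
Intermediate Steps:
(7050 - 23846) + (N(-3) + 26)² = (7050 - 23846) + ((7 - 1*(-3)) + 26)² = -16796 + ((7 + 3) + 26)² = -16796 + (10 + 26)² = -16796 + 36² = -16796 + 1296 = -15500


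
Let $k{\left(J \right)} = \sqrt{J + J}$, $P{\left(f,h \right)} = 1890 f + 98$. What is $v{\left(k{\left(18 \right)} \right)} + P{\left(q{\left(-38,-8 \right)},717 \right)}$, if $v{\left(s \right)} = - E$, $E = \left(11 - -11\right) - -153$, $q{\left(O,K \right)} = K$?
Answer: $-15197$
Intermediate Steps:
$P{\left(f,h \right)} = 98 + 1890 f$
$E = 175$ ($E = \left(11 + 11\right) + 153 = 22 + 153 = 175$)
$k{\left(J \right)} = \sqrt{2} \sqrt{J}$ ($k{\left(J \right)} = \sqrt{2 J} = \sqrt{2} \sqrt{J}$)
$v{\left(s \right)} = -175$ ($v{\left(s \right)} = \left(-1\right) 175 = -175$)
$v{\left(k{\left(18 \right)} \right)} + P{\left(q{\left(-38,-8 \right)},717 \right)} = -175 + \left(98 + 1890 \left(-8\right)\right) = -175 + \left(98 - 15120\right) = -175 - 15022 = -15197$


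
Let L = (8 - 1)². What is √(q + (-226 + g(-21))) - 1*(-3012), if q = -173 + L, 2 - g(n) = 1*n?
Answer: 3012 + I*√327 ≈ 3012.0 + 18.083*I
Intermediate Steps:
g(n) = 2 - n
L = 49 (L = 7² = 49)
q = -124 (q = -173 + 49 = -124)
√(q + (-226 + g(-21))) - 1*(-3012) = √(-124 + (-226 + (2 - 1*(-21)))) - 1*(-3012) = √(-124 + (-226 + (2 + 21))) + 3012 = √(-124 + (-226 + 23)) + 3012 = √(-124 - 203) + 3012 = √(-327) + 3012 = I*√327 + 3012 = 3012 + I*√327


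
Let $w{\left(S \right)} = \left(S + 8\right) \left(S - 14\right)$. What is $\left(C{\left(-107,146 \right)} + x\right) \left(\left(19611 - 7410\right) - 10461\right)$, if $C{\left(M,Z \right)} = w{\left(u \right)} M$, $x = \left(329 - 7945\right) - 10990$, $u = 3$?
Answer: $-9846660$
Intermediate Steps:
$w{\left(S \right)} = \left(-14 + S\right) \left(8 + S\right)$ ($w{\left(S \right)} = \left(8 + S\right) \left(-14 + S\right) = \left(-14 + S\right) \left(8 + S\right)$)
$x = -18606$ ($x = -7616 - 10990 = -18606$)
$C{\left(M,Z \right)} = - 121 M$ ($C{\left(M,Z \right)} = \left(-112 + 3^{2} - 18\right) M = \left(-112 + 9 - 18\right) M = - 121 M$)
$\left(C{\left(-107,146 \right)} + x\right) \left(\left(19611 - 7410\right) - 10461\right) = \left(\left(-121\right) \left(-107\right) - 18606\right) \left(\left(19611 - 7410\right) - 10461\right) = \left(12947 - 18606\right) \left(\left(19611 - 7410\right) - 10461\right) = - 5659 \left(12201 - 10461\right) = \left(-5659\right) 1740 = -9846660$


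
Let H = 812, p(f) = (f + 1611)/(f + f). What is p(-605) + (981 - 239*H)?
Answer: -116818138/605 ≈ -1.9309e+5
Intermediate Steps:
p(f) = (1611 + f)/(2*f) (p(f) = (1611 + f)/((2*f)) = (1611 + f)*(1/(2*f)) = (1611 + f)/(2*f))
p(-605) + (981 - 239*H) = (½)*(1611 - 605)/(-605) + (981 - 239*812) = (½)*(-1/605)*1006 + (981 - 194068) = -503/605 - 193087 = -116818138/605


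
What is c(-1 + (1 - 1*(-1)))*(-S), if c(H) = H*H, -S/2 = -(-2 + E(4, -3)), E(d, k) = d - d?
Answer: 4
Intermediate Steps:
E(d, k) = 0
S = -4 (S = -(-2)*(-2 + 0) = -(-2)*(-2) = -2*2 = -4)
c(H) = H²
c(-1 + (1 - 1*(-1)))*(-S) = (-1 + (1 - 1*(-1)))²*(-1*(-4)) = (-1 + (1 + 1))²*4 = (-1 + 2)²*4 = 1²*4 = 1*4 = 4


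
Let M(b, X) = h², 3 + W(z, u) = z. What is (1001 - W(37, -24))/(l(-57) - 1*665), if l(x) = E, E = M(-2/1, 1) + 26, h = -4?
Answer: -967/623 ≈ -1.5522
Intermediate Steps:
W(z, u) = -3 + z
M(b, X) = 16 (M(b, X) = (-4)² = 16)
E = 42 (E = 16 + 26 = 42)
l(x) = 42
(1001 - W(37, -24))/(l(-57) - 1*665) = (1001 - (-3 + 37))/(42 - 1*665) = (1001 - 1*34)/(42 - 665) = (1001 - 34)/(-623) = 967*(-1/623) = -967/623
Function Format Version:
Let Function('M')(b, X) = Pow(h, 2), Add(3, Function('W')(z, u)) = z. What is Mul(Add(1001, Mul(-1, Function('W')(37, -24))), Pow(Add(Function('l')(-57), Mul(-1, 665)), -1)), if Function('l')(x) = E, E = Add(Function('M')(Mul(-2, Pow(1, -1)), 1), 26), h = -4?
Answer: Rational(-967, 623) ≈ -1.5522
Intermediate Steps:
Function('W')(z, u) = Add(-3, z)
Function('M')(b, X) = 16 (Function('M')(b, X) = Pow(-4, 2) = 16)
E = 42 (E = Add(16, 26) = 42)
Function('l')(x) = 42
Mul(Add(1001, Mul(-1, Function('W')(37, -24))), Pow(Add(Function('l')(-57), Mul(-1, 665)), -1)) = Mul(Add(1001, Mul(-1, Add(-3, 37))), Pow(Add(42, Mul(-1, 665)), -1)) = Mul(Add(1001, Mul(-1, 34)), Pow(Add(42, -665), -1)) = Mul(Add(1001, -34), Pow(-623, -1)) = Mul(967, Rational(-1, 623)) = Rational(-967, 623)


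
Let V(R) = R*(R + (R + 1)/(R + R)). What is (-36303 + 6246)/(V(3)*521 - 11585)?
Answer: 30057/5854 ≈ 5.1344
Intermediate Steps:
V(R) = R*(R + (1 + R)/(2*R)) (V(R) = R*(R + (1 + R)/((2*R))) = R*(R + (1 + R)*(1/(2*R))) = R*(R + (1 + R)/(2*R)))
(-36303 + 6246)/(V(3)*521 - 11585) = (-36303 + 6246)/((1/2 + 3**2 + (1/2)*3)*521 - 11585) = -30057/((1/2 + 9 + 3/2)*521 - 11585) = -30057/(11*521 - 11585) = -30057/(5731 - 11585) = -30057/(-5854) = -30057*(-1/5854) = 30057/5854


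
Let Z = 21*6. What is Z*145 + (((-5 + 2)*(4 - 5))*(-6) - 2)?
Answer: 18250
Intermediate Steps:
Z = 126
Z*145 + (((-5 + 2)*(4 - 5))*(-6) - 2) = 126*145 + (((-5 + 2)*(4 - 5))*(-6) - 2) = 18270 + (-3*(-1)*(-6) - 2) = 18270 + (3*(-6) - 2) = 18270 + (-18 - 2) = 18270 - 20 = 18250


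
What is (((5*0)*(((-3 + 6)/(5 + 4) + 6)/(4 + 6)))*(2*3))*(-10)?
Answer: 0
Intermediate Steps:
(((5*0)*(((-3 + 6)/(5 + 4) + 6)/(4 + 6)))*(2*3))*(-10) = ((0*((3/9 + 6)/10))*6)*(-10) = ((0*((3*(1/9) + 6)*(1/10)))*6)*(-10) = ((0*((1/3 + 6)*(1/10)))*6)*(-10) = ((0*((19/3)*(1/10)))*6)*(-10) = ((0*(19/30))*6)*(-10) = (0*6)*(-10) = 0*(-10) = 0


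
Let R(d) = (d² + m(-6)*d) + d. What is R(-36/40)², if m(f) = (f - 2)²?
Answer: 33281361/10000 ≈ 3328.1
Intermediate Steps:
m(f) = (-2 + f)²
R(d) = d² + 65*d (R(d) = (d² + (-2 - 6)²*d) + d = (d² + (-8)²*d) + d = (d² + 64*d) + d = d² + 65*d)
R(-36/40)² = ((-36/40)*(65 - 36/40))² = ((-36*1/40)*(65 - 36*1/40))² = (-9*(65 - 9/10)/10)² = (-9/10*641/10)² = (-5769/100)² = 33281361/10000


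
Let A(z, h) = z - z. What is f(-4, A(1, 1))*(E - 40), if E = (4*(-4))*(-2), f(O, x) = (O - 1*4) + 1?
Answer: 56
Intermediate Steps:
A(z, h) = 0
f(O, x) = -3 + O (f(O, x) = (O - 4) + 1 = (-4 + O) + 1 = -3 + O)
E = 32 (E = -16*(-2) = 32)
f(-4, A(1, 1))*(E - 40) = (-3 - 4)*(32 - 40) = -7*(-8) = 56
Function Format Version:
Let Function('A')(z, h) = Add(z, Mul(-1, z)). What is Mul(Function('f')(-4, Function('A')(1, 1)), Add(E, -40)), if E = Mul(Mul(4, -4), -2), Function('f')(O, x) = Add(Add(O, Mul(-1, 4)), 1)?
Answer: 56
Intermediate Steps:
Function('A')(z, h) = 0
Function('f')(O, x) = Add(-3, O) (Function('f')(O, x) = Add(Add(O, -4), 1) = Add(Add(-4, O), 1) = Add(-3, O))
E = 32 (E = Mul(-16, -2) = 32)
Mul(Function('f')(-4, Function('A')(1, 1)), Add(E, -40)) = Mul(Add(-3, -4), Add(32, -40)) = Mul(-7, -8) = 56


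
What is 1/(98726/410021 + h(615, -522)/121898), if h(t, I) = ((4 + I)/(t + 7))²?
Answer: 690598162829374/166288081075887 ≈ 4.1530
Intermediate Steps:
h(t, I) = (4 + I)²/(7 + t)² (h(t, I) = ((4 + I)/(7 + t))² = (4 + I)²/(7 + t)²)
1/(98726/410021 + h(615, -522)/121898) = 1/(98726/410021 + ((4 - 522)²/(7 + 615)²)/121898) = 1/(98726*(1/410021) + ((-518)²/622²)*(1/121898)) = 1/(98726/410021 + (268324*(1/386884))*(1/121898)) = 1/(98726/410021 + (67081/96721)*(1/121898)) = 1/(98726/410021 + 9583/1684299494) = 1/(166288081075887/690598162829374) = 690598162829374/166288081075887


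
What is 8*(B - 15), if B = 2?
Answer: -104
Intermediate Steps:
8*(B - 15) = 8*(2 - 15) = 8*(-13) = -104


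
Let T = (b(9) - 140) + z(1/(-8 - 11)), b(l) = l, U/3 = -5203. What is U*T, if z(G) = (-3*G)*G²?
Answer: 14025092334/6859 ≈ 2.0448e+6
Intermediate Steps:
U = -15609 (U = 3*(-5203) = -15609)
z(G) = -3*G³
T = -898526/6859 (T = (9 - 140) - 3/(-8 - 11)³ = -131 - 3*(1/(-19))³ = -131 - 3*(-1/19)³ = -131 - 3*(-1/6859) = -131 + 3/6859 = -898526/6859 ≈ -131.00)
U*T = -15609*(-898526/6859) = 14025092334/6859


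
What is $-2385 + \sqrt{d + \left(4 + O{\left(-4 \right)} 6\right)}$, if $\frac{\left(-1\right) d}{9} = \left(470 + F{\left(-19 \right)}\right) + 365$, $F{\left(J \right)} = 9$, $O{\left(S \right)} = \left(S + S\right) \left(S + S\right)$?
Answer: $-2385 + 2 i \sqrt{1802} \approx -2385.0 + 84.9 i$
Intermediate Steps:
$O{\left(S \right)} = 4 S^{2}$ ($O{\left(S \right)} = 2 S 2 S = 4 S^{2}$)
$d = -7596$ ($d = - 9 \left(\left(470 + 9\right) + 365\right) = - 9 \left(479 + 365\right) = \left(-9\right) 844 = -7596$)
$-2385 + \sqrt{d + \left(4 + O{\left(-4 \right)} 6\right)} = -2385 + \sqrt{-7596 + \left(4 + 4 \left(-4\right)^{2} \cdot 6\right)} = -2385 + \sqrt{-7596 + \left(4 + 4 \cdot 16 \cdot 6\right)} = -2385 + \sqrt{-7596 + \left(4 + 64 \cdot 6\right)} = -2385 + \sqrt{-7596 + \left(4 + 384\right)} = -2385 + \sqrt{-7596 + 388} = -2385 + \sqrt{-7208} = -2385 + 2 i \sqrt{1802}$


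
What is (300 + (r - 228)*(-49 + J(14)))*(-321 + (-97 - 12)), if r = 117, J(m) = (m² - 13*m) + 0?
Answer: -1799550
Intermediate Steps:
J(m) = m² - 13*m
(300 + (r - 228)*(-49 + J(14)))*(-321 + (-97 - 12)) = (300 + (117 - 228)*(-49 + 14*(-13 + 14)))*(-321 + (-97 - 12)) = (300 - 111*(-49 + 14*1))*(-321 - 109) = (300 - 111*(-49 + 14))*(-430) = (300 - 111*(-35))*(-430) = (300 + 3885)*(-430) = 4185*(-430) = -1799550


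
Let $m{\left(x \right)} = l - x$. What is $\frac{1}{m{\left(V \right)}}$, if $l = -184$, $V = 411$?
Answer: $- \frac{1}{595} \approx -0.0016807$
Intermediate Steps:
$m{\left(x \right)} = -184 - x$
$\frac{1}{m{\left(V \right)}} = \frac{1}{-184 - 411} = \frac{1}{-595} = - \frac{1}{595}$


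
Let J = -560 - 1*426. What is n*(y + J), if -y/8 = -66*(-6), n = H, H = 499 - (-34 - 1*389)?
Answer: -3829988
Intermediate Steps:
H = 922 (H = 499 - (-34 - 389) = 499 - 1*(-423) = 499 + 423 = 922)
n = 922
y = -3168 (y = -(-528)*(-6) = -8*396 = -3168)
J = -986 (J = -560 - 426 = -986)
n*(y + J) = 922*(-3168 - 986) = 922*(-4154) = -3829988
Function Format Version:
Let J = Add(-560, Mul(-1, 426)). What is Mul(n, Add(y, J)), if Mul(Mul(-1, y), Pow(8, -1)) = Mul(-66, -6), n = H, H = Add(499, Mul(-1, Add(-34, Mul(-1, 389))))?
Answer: -3829988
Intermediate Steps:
H = 922 (H = Add(499, Mul(-1, Add(-34, -389))) = Add(499, Mul(-1, -423)) = Add(499, 423) = 922)
n = 922
y = -3168 (y = Mul(-8, Mul(-66, -6)) = Mul(-8, 396) = -3168)
J = -986 (J = Add(-560, -426) = -986)
Mul(n, Add(y, J)) = Mul(922, Add(-3168, -986)) = Mul(922, -4154) = -3829988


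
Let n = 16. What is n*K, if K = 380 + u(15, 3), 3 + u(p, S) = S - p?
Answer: 5840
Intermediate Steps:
u(p, S) = -3 + S - p (u(p, S) = -3 + (S - p) = -3 + S - p)
K = 365 (K = 380 + (-3 + 3 - 1*15) = 380 + (-3 + 3 - 15) = 380 - 15 = 365)
n*K = 16*365 = 5840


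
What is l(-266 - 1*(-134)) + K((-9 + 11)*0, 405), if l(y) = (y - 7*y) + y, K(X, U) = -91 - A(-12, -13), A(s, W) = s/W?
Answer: 7385/13 ≈ 568.08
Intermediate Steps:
K(X, U) = -1195/13 (K(X, U) = -91 - (-12)/(-13) = -91 - (-12)*(-1)/13 = -91 - 1*12/13 = -91 - 12/13 = -1195/13)
l(y) = -5*y (l(y) = -6*y + y = -5*y)
l(-266 - 1*(-134)) + K((-9 + 11)*0, 405) = -5*(-266 - 1*(-134)) - 1195/13 = -5*(-266 + 134) - 1195/13 = -5*(-132) - 1195/13 = 660 - 1195/13 = 7385/13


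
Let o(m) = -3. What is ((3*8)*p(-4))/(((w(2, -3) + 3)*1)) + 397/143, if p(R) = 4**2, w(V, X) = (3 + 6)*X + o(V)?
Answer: -14731/1287 ≈ -11.446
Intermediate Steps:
w(V, X) = -3 + 9*X (w(V, X) = (3 + 6)*X - 3 = 9*X - 3 = -3 + 9*X)
p(R) = 16
((3*8)*p(-4))/(((w(2, -3) + 3)*1)) + 397/143 = ((3*8)*16)/((((-3 + 9*(-3)) + 3)*1)) + 397/143 = (24*16)/((((-3 - 27) + 3)*1)) + 397*(1/143) = 384/(((-30 + 3)*1)) + 397/143 = 384/((-27*1)) + 397/143 = 384/(-27) + 397/143 = 384*(-1/27) + 397/143 = -128/9 + 397/143 = -14731/1287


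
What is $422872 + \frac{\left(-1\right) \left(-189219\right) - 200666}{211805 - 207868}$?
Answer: $\frac{1664835617}{3937} \approx 4.2287 \cdot 10^{5}$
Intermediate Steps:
$422872 + \frac{\left(-1\right) \left(-189219\right) - 200666}{211805 - 207868} = 422872 + \frac{189219 - 200666}{3937} = 422872 - \frac{11447}{3937} = \frac{1664835617}{3937}$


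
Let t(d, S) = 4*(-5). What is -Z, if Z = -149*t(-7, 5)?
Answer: -2980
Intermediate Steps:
t(d, S) = -20
Z = 2980 (Z = -149*(-20) = 2980)
-Z = -1*2980 = -2980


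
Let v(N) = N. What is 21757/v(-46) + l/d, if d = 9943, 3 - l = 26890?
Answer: -217566653/457378 ≈ -475.68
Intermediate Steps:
l = -26887 (l = 3 - 1*26890 = 3 - 26890 = -26887)
21757/v(-46) + l/d = 21757/(-46) - 26887/9943 = 21757*(-1/46) - 26887*1/9943 = -21757/46 - 26887/9943 = -217566653/457378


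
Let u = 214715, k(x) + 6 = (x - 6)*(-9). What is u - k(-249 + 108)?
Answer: 213398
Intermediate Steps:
k(x) = 48 - 9*x (k(x) = -6 + (x - 6)*(-9) = -6 + (-6 + x)*(-9) = -6 + (54 - 9*x) = 48 - 9*x)
u - k(-249 + 108) = 214715 - (48 - 9*(-249 + 108)) = 214715 - (48 - 9*(-141)) = 214715 - (48 + 1269) = 214715 - 1*1317 = 214715 - 1317 = 213398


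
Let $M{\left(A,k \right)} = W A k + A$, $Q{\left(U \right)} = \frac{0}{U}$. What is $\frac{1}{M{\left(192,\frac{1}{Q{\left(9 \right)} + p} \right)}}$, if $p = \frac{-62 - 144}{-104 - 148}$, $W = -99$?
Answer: $- \frac{103}{2375232} \approx -4.3364 \cdot 10^{-5}$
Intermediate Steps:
$p = \frac{103}{126}$ ($p = - \frac{206}{-252} = \left(-206\right) \left(- \frac{1}{252}\right) = \frac{103}{126} \approx 0.81746$)
$Q{\left(U \right)} = 0$
$M{\left(A,k \right)} = A - 99 A k$ ($M{\left(A,k \right)} = - 99 A k + A = A - 99 A k$)
$\frac{1}{M{\left(192,\frac{1}{Q{\left(9 \right)} + p} \right)}} = \frac{1}{192 \left(1 - \frac{99}{0 + \frac{103}{126}}\right)} = \frac{1}{192 \left(1 - \frac{99}{\frac{103}{126}}\right)} = \frac{1}{192 \left(1 - \frac{12474}{103}\right)} = \frac{1}{192 \left(- \frac{12371}{103}\right)} = \frac{1}{- \frac{2375232}{103}} = - \frac{103}{2375232}$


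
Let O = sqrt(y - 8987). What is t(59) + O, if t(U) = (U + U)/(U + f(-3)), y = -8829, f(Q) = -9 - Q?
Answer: 118/53 + 2*I*sqrt(4454) ≈ 2.2264 + 133.48*I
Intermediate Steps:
t(U) = 2*U/(-6 + U) (t(U) = (U + U)/(U + (-9 - 1*(-3))) = (2*U)/(U + (-9 + 3)) = (2*U)/(U - 6) = (2*U)/(-6 + U) = 2*U/(-6 + U))
O = 2*I*sqrt(4454) (O = sqrt(-8829 - 8987) = sqrt(-17816) = 2*I*sqrt(4454) ≈ 133.48*I)
t(59) + O = 2*59/(-6 + 59) + 2*I*sqrt(4454) = 2*59/53 + 2*I*sqrt(4454) = 2*59*(1/53) + 2*I*sqrt(4454) = 118/53 + 2*I*sqrt(4454)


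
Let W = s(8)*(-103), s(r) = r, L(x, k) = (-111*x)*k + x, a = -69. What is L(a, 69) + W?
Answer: 527578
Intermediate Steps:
L(x, k) = x - 111*k*x (L(x, k) = -111*k*x + x = x - 111*k*x)
W = -824 (W = 8*(-103) = -824)
L(a, 69) + W = -69*(1 - 111*69) - 824 = -69*(1 - 7659) - 824 = -69*(-7658) - 824 = 528402 - 824 = 527578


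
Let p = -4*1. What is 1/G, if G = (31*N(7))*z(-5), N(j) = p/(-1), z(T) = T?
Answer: -1/620 ≈ -0.0016129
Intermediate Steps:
p = -4
N(j) = 4 (N(j) = -4/(-1) = -4*(-1) = 4)
G = -620 (G = (31*4)*(-5) = 124*(-5) = -620)
1/G = 1/(-620) = -1/620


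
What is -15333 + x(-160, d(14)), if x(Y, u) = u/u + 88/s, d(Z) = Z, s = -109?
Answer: -1671276/109 ≈ -15333.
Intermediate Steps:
x(Y, u) = 21/109 (x(Y, u) = u/u + 88/(-109) = 1 + 88*(-1/109) = 1 - 88/109 = 21/109)
-15333 + x(-160, d(14)) = -15333 + 21/109 = -1671276/109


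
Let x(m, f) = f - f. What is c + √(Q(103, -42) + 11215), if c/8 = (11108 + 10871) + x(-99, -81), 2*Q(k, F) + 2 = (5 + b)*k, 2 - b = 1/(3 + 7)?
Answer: 175832 + √1156935/10 ≈ 1.7594e+5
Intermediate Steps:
x(m, f) = 0
b = 19/10 (b = 2 - 1/(3 + 7) = 2 - 1/10 = 2 - 1*⅒ = 2 - ⅒ = 19/10 ≈ 1.9000)
Q(k, F) = -1 + 69*k/20 (Q(k, F) = -1 + ((5 + 19/10)*k)/2 = -1 + (69*k/10)/2 = -1 + 69*k/20)
c = 175832 (c = 8*((11108 + 10871) + 0) = 8*(21979 + 0) = 8*21979 = 175832)
c + √(Q(103, -42) + 11215) = 175832 + √((-1 + (69/20)*103) + 11215) = 175832 + √((-1 + 7107/20) + 11215) = 175832 + √(7087/20 + 11215) = 175832 + √(231387/20) = 175832 + √1156935/10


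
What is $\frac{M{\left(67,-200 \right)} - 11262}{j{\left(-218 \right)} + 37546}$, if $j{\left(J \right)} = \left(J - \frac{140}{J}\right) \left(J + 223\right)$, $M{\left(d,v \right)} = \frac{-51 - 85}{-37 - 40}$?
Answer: $- \frac{47253571}{153001079} \approx -0.30884$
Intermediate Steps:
$M{\left(d,v \right)} = \frac{136}{77}$ ($M{\left(d,v \right)} = - \frac{136}{-77} = \left(-136\right) \left(- \frac{1}{77}\right) = \frac{136}{77}$)
$j{\left(J \right)} = \left(223 + J\right) \left(J - \frac{140}{J}\right)$ ($j{\left(J \right)} = \left(J - \frac{140}{J}\right) \left(223 + J\right) = \left(223 + J\right) \left(J - \frac{140}{J}\right)$)
$\frac{M{\left(67,-200 \right)} - 11262}{j{\left(-218 \right)} + 37546} = \frac{\frac{136}{77} - 11262}{\left(-140 + \left(-218\right)^{2} - \frac{31220}{-218} + 223 \left(-218\right)\right) + 37546} = - \frac{867038}{77 \left(\left(-140 + 47524 - - \frac{15610}{109} - 48614\right) + 37546\right)} = - \frac{867038}{77 \left(\left(-140 + 47524 + \frac{15610}{109} - 48614\right) + 37546\right)} = - \frac{867038}{77 \left(- \frac{118460}{109} + 37546\right)} = - \frac{867038}{77 \cdot \frac{3974054}{109}} = \left(- \frac{867038}{77}\right) \frac{109}{3974054} = - \frac{47253571}{153001079}$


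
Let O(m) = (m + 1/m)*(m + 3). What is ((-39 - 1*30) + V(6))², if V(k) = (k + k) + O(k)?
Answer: 9/4 ≈ 2.2500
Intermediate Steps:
O(m) = (3 + m)*(m + 1/m) (O(m) = (m + 1/m)*(3 + m) = (3 + m)*(m + 1/m))
V(k) = 1 + k² + 3/k + 5*k (V(k) = (k + k) + (1 + k² + 3*k + 3/k) = 2*k + (1 + k² + 3*k + 3/k) = 1 + k² + 3/k + 5*k)
((-39 - 1*30) + V(6))² = ((-39 - 1*30) + (1 + 6² + 3/6 + 5*6))² = ((-39 - 30) + (1 + 36 + 3*(⅙) + 30))² = (-69 + (1 + 36 + ½ + 30))² = (-69 + 135/2)² = (-3/2)² = 9/4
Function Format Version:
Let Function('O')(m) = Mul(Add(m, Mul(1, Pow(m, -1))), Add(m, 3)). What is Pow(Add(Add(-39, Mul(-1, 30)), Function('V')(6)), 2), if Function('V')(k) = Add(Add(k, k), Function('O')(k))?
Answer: Rational(9, 4) ≈ 2.2500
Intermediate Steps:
Function('O')(m) = Mul(Add(3, m), Add(m, Pow(m, -1))) (Function('O')(m) = Mul(Add(m, Pow(m, -1)), Add(3, m)) = Mul(Add(3, m), Add(m, Pow(m, -1))))
Function('V')(k) = Add(1, Pow(k, 2), Mul(3, Pow(k, -1)), Mul(5, k)) (Function('V')(k) = Add(Add(k, k), Add(1, Pow(k, 2), Mul(3, k), Mul(3, Pow(k, -1)))) = Add(Mul(2, k), Add(1, Pow(k, 2), Mul(3, k), Mul(3, Pow(k, -1)))) = Add(1, Pow(k, 2), Mul(3, Pow(k, -1)), Mul(5, k)))
Pow(Add(Add(-39, Mul(-1, 30)), Function('V')(6)), 2) = Pow(Add(Add(-39, Mul(-1, 30)), Add(1, Pow(6, 2), Mul(3, Pow(6, -1)), Mul(5, 6))), 2) = Pow(Add(Add(-39, -30), Add(1, 36, Mul(3, Rational(1, 6)), 30)), 2) = Pow(Add(-69, Add(1, 36, Rational(1, 2), 30)), 2) = Pow(Add(-69, Rational(135, 2)), 2) = Pow(Rational(-3, 2), 2) = Rational(9, 4)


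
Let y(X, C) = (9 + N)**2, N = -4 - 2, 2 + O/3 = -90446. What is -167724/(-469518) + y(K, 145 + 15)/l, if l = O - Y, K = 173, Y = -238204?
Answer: 925691283/2593304420 ≈ 0.35695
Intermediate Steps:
O = -271344 (O = -6 + 3*(-90446) = -6 - 271338 = -271344)
N = -6
y(X, C) = 9 (y(X, C) = (9 - 6)**2 = 3**2 = 9)
l = -33140 (l = -271344 - 1*(-238204) = -271344 + 238204 = -33140)
-167724/(-469518) + y(K, 145 + 15)/l = -167724/(-469518) + 9/(-33140) = -167724*(-1/469518) + 9*(-1/33140) = 27954/78253 - 9/33140 = 925691283/2593304420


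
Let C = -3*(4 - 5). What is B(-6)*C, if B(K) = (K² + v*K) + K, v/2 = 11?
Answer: -306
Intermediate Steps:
v = 22 (v = 2*11 = 22)
B(K) = K² + 23*K (B(K) = (K² + 22*K) + K = K² + 23*K)
C = 3 (C = -3*(-1) = 3)
B(-6)*C = -6*(23 - 6)*3 = -6*17*3 = -102*3 = -306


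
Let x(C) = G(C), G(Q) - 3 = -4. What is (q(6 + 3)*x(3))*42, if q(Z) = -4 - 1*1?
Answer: 210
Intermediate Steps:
G(Q) = -1 (G(Q) = 3 - 4 = -1)
x(C) = -1
q(Z) = -5 (q(Z) = -4 - 1 = -5)
(q(6 + 3)*x(3))*42 = -5*(-1)*42 = 5*42 = 210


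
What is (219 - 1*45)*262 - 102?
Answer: 45486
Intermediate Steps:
(219 - 1*45)*262 - 102 = (219 - 45)*262 - 102 = 174*262 - 102 = 45588 - 102 = 45486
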